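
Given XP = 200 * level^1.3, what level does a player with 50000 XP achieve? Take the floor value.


XP = 200 * level^1.3, so level = (XP / 200)^(1/1.3)
= (50000 / 200)^(1/1.3)
= 250.0^0.7692
= 69.9148
Floor: level = 69

level 69


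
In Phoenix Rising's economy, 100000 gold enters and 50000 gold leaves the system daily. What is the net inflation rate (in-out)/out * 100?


Net gold = 100000 - 50000 = 50000
Inflation rate = net / sunk * 100 = 50000 / 50000 * 100
= 1.0 * 100
= 100.00%

100.00%


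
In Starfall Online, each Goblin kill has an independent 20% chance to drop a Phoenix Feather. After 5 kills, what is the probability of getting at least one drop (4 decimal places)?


P(at least one) = 1 - P(none) = 1 - (1-p)^n
p = 20/100 = 0.2
1 - p = 0.8
(1 - p)^5 = 0.8^5 = 0.327680
P(at least one) = 1 - 0.327680 = 0.6723

0.6723


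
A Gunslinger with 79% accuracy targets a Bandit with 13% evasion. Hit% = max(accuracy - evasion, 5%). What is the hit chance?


accuracy - evasion = 79 - 13 = 66
Apply floor: max(66, 5) = 66
Hit chance = 66%

66%


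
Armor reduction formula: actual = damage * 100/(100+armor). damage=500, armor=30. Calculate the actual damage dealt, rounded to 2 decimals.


actual = 500 * 100 / (100 + 30)
= 500 * 100 / 130
= 50000 / 130
= 384.62

384.62 damage


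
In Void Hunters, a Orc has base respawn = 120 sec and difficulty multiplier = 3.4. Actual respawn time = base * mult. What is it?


Respawn time = base * multiplier
= 120 * 3.4
= 408.0 seconds

408.0 seconds


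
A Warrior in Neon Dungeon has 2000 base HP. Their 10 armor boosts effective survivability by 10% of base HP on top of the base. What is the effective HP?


EHP = 2000 * (1 + 10/100)
= 2000 * (1 + 0.1)
= 2000 * 1.1
= 2200.0

2200.0 EHP


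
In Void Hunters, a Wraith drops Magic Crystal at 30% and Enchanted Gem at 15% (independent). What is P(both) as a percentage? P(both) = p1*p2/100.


For independent events, P(both) = P(A) * P(B)
= 30% * 15%
= 450 / 100 %
= 4.5%

4.5%


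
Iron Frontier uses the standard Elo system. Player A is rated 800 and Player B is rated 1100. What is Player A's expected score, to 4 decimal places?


Elo expected score: Ea = 1/(1 + 10^((Rb-Ra)/400))
Rb - Ra = 1100 - 800 = 300
(Rb-Ra)/400 = 300/400 = 0.75
10^0.75 = 5.623413
Ea = 1/(1 + 5.623413) = 1/6.623413 = 0.1510

0.1510


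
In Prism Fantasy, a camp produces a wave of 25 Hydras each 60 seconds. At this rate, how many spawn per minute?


Spawns per minute = count * (60 / interval)
= 25 * (60 / 60)
= 25 * 1.0
= 25.0

25.0 per minute


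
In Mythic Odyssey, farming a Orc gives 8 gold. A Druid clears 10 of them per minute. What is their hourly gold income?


Gold per minute = 8 * 10 = 80
Gold per hour = 80 * 60 = 4800

4800 gold/hour


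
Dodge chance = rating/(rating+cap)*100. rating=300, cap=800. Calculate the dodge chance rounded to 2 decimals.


dodge% = 300 / (300 + 800) * 100
= 300 / 1100 * 100
= 0.272727 * 100
= 27.27%

27.27%


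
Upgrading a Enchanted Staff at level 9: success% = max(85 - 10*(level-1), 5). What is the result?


raw_rate = 85 - 10 * (9 - 1)
= 85 - 10 * 8
= 85 - 80
= 5
Apply floor: max(5, 5) = 5%

5%


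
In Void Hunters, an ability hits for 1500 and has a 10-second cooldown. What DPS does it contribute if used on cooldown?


DPS = damage / cooldown
= 1500 / 10
= 150.00

150.00 DPS


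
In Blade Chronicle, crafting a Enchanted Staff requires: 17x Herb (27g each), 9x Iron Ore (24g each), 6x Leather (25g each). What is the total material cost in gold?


Cost breakdown:
  Herb: 17 * 27 = 459
  Iron Ore: 9 * 24 = 216
  Leather: 6 * 25 = 150
Total = 459 + 216 + 150 = 825

825 gold


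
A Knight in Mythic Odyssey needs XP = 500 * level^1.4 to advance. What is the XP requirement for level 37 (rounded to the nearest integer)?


XP = 500 * level^1.4
Substitute level = 37:
XP = 500 * 37^1.4
= 500 * 156.8492
= 78425

78425 XP


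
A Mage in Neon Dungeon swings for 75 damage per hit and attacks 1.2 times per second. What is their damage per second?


DPS = damage * attack_speed
= 75 * 1.2
= 90.0

90.0 DPS


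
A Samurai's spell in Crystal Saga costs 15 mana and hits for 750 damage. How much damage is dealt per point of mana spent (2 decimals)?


Efficiency = damage / mana
= 750 / 15
= 50.00

50.00 dmg/mana


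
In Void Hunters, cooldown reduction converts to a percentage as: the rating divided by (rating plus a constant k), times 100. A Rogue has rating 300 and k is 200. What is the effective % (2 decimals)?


effective% = rating / (rating + k) * 100
= 300 / (300 + 200) * 100
= 300 / 500 * 100
= 0.6 * 100
= 60.00%

60.00%


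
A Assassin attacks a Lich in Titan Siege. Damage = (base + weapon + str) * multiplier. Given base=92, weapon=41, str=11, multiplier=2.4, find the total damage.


Sum base + weapon + str = 92 + 41 + 11 = 144
Multiply by 2.4:
144 * 2.4 = 345.6

345.6 damage


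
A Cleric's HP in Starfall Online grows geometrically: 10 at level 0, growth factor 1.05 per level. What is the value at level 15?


value = base * growth^level
= 10 * 1.05^15
= 10 * 2.078928
= 20.79

20.79 HP


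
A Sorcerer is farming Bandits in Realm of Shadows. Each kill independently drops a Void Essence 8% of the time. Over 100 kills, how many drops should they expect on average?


Expected drops = kills * (drop_rate / 100)
= 100 * (8 / 100)
= 100 * 0.08
= 8.0

8.0 drops


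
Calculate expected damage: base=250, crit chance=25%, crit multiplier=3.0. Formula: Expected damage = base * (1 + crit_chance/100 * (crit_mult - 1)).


E[dmg] = base * (1 + crit_chance * (crit_mult - 1))
cc as decimal = 25/100 = 0.25
cm - 1 = 3.0 - 1 = 2.0
Bonus factor = 0.25 * 2.0 = 0.5
Total multiplier = 1 + 0.5 = 1.5
Expected damage = 250 * 1.5 = 375.00

375.00 damage


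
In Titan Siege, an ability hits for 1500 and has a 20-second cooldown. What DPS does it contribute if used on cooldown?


DPS = damage / cooldown
= 1500 / 20
= 75.00

75.00 DPS


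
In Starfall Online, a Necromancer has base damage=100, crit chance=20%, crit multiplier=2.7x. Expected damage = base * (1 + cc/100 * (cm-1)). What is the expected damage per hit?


E[dmg] = base * (1 + crit_chance * (crit_mult - 1))
cc as decimal = 20/100 = 0.2
cm - 1 = 2.7 - 1 = 1.7
Bonus factor = 0.2 * 1.7 = 0.34
Total multiplier = 1 + 0.34 = 1.34
Expected damage = 100 * 1.34 = 134.00

134.00 damage


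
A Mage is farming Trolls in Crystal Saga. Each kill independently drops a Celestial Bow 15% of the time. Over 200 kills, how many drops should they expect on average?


Expected drops = kills * (drop_rate / 100)
= 200 * (15 / 100)
= 200 * 0.15
= 30.0

30.0 drops


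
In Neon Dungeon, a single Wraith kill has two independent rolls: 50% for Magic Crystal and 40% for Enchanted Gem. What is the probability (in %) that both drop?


For independent events, P(both) = P(A) * P(B)
= 50% * 40%
= 2000 / 100 %
= 20.0%

20.0%


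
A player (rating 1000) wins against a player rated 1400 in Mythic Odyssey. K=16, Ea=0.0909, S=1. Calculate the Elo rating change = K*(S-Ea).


Elo update: delta = K * (S - Ea), where S = 1 (wins)
S - Ea = 1 - 0.0909 = 0.9091
Rating change = 16 * 0.9091
= 14.55

14.55 rating points


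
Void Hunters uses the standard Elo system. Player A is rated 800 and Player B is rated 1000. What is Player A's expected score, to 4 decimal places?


Elo expected score: Ea = 1/(1 + 10^((Rb-Ra)/400))
Rb - Ra = 1000 - 800 = 200
(Rb-Ra)/400 = 200/400 = 0.5
10^0.5 = 3.162278
Ea = 1/(1 + 3.162278) = 1/4.162278 = 0.2403

0.2403


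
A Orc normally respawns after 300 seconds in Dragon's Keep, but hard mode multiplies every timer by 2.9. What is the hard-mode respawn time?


Respawn time = base * multiplier
= 300 * 2.9
= 870.0 seconds

870.0 seconds


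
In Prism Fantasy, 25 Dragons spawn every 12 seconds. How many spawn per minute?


Spawns per minute = count * (60 / interval)
= 25 * (60 / 12)
= 25 * 5.0
= 125.0

125.0 per minute


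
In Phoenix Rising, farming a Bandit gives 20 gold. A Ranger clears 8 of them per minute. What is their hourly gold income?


Gold per minute = 20 * 8 = 160
Gold per hour = 160 * 60 = 9600

9600 gold/hour


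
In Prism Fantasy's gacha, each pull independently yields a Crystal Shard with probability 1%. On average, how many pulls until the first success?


Expected pulls for a geometric distribution = 1/p = 100 / rate%
= 100 / 1
= 100.0

100.0 pulls


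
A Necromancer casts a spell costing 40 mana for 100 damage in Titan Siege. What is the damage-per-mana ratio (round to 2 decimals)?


Efficiency = damage / mana
= 100 / 40
= 2.50

2.50 dmg/mana


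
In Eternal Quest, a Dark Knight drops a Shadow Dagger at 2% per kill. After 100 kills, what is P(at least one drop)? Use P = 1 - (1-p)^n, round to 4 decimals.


P(at least one) = 1 - P(none) = 1 - (1-p)^n
p = 2/100 = 0.02
1 - p = 0.98
(1 - p)^100 = 0.98^100 = 0.132620
P(at least one) = 1 - 0.132620 = 0.8674

0.8674


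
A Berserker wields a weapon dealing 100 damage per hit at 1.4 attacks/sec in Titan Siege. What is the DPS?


DPS = damage * attack_speed
= 100 * 1.4
= 140.0

140.0 DPS


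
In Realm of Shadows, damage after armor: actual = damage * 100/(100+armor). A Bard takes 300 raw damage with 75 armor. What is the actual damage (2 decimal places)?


actual = 300 * 100 / (100 + 75)
= 300 * 100 / 175
= 30000 / 175
= 171.43

171.43 damage


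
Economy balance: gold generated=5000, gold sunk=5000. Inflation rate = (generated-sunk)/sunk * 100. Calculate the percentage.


Net gold = 5000 - 5000 = 0
Inflation rate = net / sunk * 100 = 0 / 5000 * 100
= 0.0 * 100
= 0.00%

0.00%


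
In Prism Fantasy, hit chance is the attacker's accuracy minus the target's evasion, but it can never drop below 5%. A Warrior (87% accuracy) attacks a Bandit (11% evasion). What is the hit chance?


accuracy - evasion = 87 - 11 = 76
Apply floor: max(76, 5) = 76
Hit chance = 76%

76%


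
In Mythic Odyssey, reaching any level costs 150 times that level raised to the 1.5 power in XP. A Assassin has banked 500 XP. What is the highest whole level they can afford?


XP = 150 * level^1.5, so level = (XP / 150)^(1/1.5)
= (500 / 150)^(1/1.5)
= 3.3333^0.6667
= 2.2314
Floor: level = 2

level 2


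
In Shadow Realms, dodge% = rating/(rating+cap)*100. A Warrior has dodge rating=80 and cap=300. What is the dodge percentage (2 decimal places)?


dodge% = 80 / (80 + 300) * 100
= 80 / 380 * 100
= 0.210526 * 100
= 21.05%

21.05%


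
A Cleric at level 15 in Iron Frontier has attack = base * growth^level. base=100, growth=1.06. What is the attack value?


value = base * growth^level
= 100 * 1.06^15
= 100 * 2.396558
= 239.66

239.66 attack


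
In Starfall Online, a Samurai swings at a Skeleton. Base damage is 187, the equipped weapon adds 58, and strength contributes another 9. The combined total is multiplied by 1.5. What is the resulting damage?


Sum base + weapon + str = 187 + 58 + 9 = 254
Multiply by 1.5:
254 * 1.5 = 381.0

381.0 damage


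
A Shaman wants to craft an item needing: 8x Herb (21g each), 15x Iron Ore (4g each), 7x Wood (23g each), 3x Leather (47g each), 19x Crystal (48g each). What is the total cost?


Cost breakdown:
  Herb: 8 * 21 = 168
  Iron Ore: 15 * 4 = 60
  Wood: 7 * 23 = 161
  Leather: 3 * 47 = 141
  Crystal: 19 * 48 = 912
Total = 168 + 60 + 161 + 141 + 912 = 1442

1442 gold


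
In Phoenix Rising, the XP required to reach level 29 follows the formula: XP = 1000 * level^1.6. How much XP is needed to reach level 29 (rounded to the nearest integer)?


XP = 1000 * level^1.6
Substitute level = 29:
XP = 1000 * 29^1.6
= 1000 * 218.694
= 218694

218694 XP


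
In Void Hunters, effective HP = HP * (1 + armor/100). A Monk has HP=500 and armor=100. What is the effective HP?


EHP = 500 * (1 + 100/100)
= 500 * (1 + 1.0)
= 500 * 2.0
= 1000.0

1000.0 EHP


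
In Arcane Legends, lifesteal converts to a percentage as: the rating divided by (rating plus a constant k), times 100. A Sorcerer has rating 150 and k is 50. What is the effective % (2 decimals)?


effective% = rating / (rating + k) * 100
= 150 / (150 + 50) * 100
= 150 / 200 * 100
= 0.75 * 100
= 75.00%

75.00%


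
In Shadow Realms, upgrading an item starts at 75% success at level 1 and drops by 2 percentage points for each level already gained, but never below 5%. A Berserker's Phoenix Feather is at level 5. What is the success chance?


raw_rate = 75 - 2 * (5 - 1)
= 75 - 2 * 4
= 75 - 8
= 67
Apply floor: max(67, 5) = 67%

67%


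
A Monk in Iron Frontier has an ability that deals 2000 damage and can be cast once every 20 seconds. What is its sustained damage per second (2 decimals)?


DPS = damage / cooldown
= 2000 / 20
= 100.00

100.00 DPS


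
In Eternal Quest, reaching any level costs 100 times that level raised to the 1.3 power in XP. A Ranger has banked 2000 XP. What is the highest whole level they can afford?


XP = 100 * level^1.3, so level = (XP / 100)^(1/1.3)
= (2000 / 100)^(1/1.3)
= 20.0^0.7692
= 10.0183
Floor: level = 10

level 10


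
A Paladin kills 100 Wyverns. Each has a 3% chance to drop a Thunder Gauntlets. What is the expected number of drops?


Expected drops = kills * (drop_rate / 100)
= 100 * (3 / 100)
= 100 * 0.03
= 3.0

3.0 drops


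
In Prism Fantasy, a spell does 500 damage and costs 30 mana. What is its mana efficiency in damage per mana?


Efficiency = damage / mana
= 500 / 30
= 16.67

16.67 dmg/mana


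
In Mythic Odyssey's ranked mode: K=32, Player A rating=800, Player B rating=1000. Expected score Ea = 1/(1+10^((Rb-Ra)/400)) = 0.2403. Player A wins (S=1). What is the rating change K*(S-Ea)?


Elo update: delta = K * (S - Ea), where S = 1 (wins)
S - Ea = 1 - 0.2403 = 0.7597
Rating change = 32 * 0.7597
= 24.31

24.31 rating points


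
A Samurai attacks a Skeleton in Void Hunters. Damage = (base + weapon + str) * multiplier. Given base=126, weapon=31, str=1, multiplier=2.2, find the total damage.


Sum base + weapon + str = 126 + 31 + 1 = 158
Multiply by 2.2:
158 * 2.2 = 347.6

347.6 damage


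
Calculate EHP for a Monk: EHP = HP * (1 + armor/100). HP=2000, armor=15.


EHP = 2000 * (1 + 15/100)
= 2000 * (1 + 0.15)
= 2000 * 1.15
= 2300.0

2300.0 EHP


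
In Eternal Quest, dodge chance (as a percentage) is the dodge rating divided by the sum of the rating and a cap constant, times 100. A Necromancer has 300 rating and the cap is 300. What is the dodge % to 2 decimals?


dodge% = 300 / (300 + 300) * 100
= 300 / 600 * 100
= 0.5 * 100
= 50.00%

50.00%


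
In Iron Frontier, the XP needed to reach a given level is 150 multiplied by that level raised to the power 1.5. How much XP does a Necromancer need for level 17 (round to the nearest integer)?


XP = 150 * level^1.5
Substitute level = 17:
XP = 150 * 17^1.5
= 150 * 70.0928
= 10514

10514 XP


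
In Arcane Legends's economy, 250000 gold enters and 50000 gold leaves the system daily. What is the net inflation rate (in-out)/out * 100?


Net gold = 250000 - 50000 = 200000
Inflation rate = net / sunk * 100 = 200000 / 50000 * 100
= 4.0 * 100
= 400.00%

400.00%


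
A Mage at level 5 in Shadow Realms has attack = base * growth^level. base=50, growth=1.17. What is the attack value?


value = base * growth^level
= 50 * 1.17^5
= 50 * 2.192448
= 109.62

109.62 attack


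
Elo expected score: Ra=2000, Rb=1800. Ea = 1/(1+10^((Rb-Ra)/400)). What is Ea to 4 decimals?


Elo expected score: Ea = 1/(1 + 10^((Rb-Ra)/400))
Rb - Ra = 1800 - 2000 = -200
(Rb-Ra)/400 = -200/400 = -0.5
10^-0.5 = 0.316228
Ea = 1/(1 + 0.316228) = 1/1.316228 = 0.7597

0.7597


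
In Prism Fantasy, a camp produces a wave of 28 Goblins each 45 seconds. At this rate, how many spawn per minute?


Spawns per minute = count * (60 / interval)
= 28 * (60 / 45)
= 28 * 1.3333
= 37.33

37.33 per minute


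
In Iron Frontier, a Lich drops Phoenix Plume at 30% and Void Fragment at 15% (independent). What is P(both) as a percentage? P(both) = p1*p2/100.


For independent events, P(both) = P(A) * P(B)
= 30% * 15%
= 450 / 100 %
= 4.5%

4.5%


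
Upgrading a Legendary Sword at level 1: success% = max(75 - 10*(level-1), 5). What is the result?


raw_rate = 75 - 10 * (1 - 1)
= 75 - 10 * 0
= 75 - 0
= 75
Apply floor: max(75, 5) = 75%

75%


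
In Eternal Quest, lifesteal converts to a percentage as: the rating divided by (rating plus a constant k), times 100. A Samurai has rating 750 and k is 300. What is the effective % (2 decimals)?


effective% = rating / (rating + k) * 100
= 750 / (750 + 300) * 100
= 750 / 1050 * 100
= 0.714286 * 100
= 71.43%

71.43%


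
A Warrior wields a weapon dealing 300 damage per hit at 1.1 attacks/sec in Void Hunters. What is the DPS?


DPS = damage * attack_speed
= 300 * 1.1
= 330.0

330.0 DPS


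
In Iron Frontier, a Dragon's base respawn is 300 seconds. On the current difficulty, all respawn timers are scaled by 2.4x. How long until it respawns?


Respawn time = base * multiplier
= 300 * 2.4
= 720.0 seconds

720.0 seconds


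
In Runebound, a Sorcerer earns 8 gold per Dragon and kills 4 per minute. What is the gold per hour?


Gold per minute = 8 * 4 = 32
Gold per hour = 32 * 60 = 1920

1920 gold/hour


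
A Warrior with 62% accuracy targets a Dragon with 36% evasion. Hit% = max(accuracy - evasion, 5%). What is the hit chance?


accuracy - evasion = 62 - 36 = 26
Apply floor: max(26, 5) = 26
Hit chance = 26%

26%


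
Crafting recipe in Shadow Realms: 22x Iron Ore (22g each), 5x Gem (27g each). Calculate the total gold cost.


Cost breakdown:
  Iron Ore: 22 * 22 = 484
  Gem: 5 * 27 = 135
Total = 484 + 135 = 619

619 gold


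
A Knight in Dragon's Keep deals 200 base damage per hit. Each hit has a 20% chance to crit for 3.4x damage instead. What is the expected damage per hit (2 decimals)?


E[dmg] = base * (1 + crit_chance * (crit_mult - 1))
cc as decimal = 20/100 = 0.2
cm - 1 = 3.4 - 1 = 2.4
Bonus factor = 0.2 * 2.4 = 0.48
Total multiplier = 1 + 0.48 = 1.48
Expected damage = 200 * 1.48 = 296.00

296.00 damage


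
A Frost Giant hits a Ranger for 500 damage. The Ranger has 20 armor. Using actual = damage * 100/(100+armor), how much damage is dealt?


actual = 500 * 100 / (100 + 20)
= 500 * 100 / 120
= 50000 / 120
= 416.67

416.67 damage


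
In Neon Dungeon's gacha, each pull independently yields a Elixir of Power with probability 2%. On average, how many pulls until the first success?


Expected pulls for a geometric distribution = 1/p = 100 / rate%
= 100 / 2
= 50.0

50.0 pulls


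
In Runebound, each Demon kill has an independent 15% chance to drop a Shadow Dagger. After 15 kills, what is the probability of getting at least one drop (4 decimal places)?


P(at least one) = 1 - P(none) = 1 - (1-p)^n
p = 15/100 = 0.15
1 - p = 0.85
(1 - p)^15 = 0.85^15 = 0.087354
P(at least one) = 1 - 0.087354 = 0.9126

0.9126


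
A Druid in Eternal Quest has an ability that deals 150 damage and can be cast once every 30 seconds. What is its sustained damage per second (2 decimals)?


DPS = damage / cooldown
= 150 / 30
= 5.00

5.00 DPS


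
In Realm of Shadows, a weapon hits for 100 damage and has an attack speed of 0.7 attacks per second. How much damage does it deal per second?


DPS = damage * attack_speed
= 100 * 0.7
= 70.0

70.0 DPS


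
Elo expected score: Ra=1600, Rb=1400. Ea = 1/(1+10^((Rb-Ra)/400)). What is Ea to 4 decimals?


Elo expected score: Ea = 1/(1 + 10^((Rb-Ra)/400))
Rb - Ra = 1400 - 1600 = -200
(Rb-Ra)/400 = -200/400 = -0.5
10^-0.5 = 0.316228
Ea = 1/(1 + 0.316228) = 1/1.316228 = 0.7597

0.7597


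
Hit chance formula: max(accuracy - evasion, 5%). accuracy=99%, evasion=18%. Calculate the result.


accuracy - evasion = 99 - 18 = 81
Apply floor: max(81, 5) = 81
Hit chance = 81%

81%


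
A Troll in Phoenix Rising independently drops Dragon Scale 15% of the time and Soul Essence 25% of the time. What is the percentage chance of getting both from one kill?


For independent events, P(both) = P(A) * P(B)
= 15% * 25%
= 375 / 100 %
= 3.75%

3.75%


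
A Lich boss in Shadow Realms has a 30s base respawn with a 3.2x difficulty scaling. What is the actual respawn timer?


Respawn time = base * multiplier
= 30 * 3.2
= 96.0 seconds

96.0 seconds


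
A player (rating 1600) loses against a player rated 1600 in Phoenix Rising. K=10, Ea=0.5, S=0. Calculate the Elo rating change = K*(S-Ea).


Elo update: delta = K * (S - Ea), where S = 0 (loses)
S - Ea = 0 - 0.5 = -0.5
Rating change = 10 * -0.5
= -5.00

-5.00 rating points


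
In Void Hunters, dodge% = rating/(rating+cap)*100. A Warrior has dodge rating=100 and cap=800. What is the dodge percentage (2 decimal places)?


dodge% = 100 / (100 + 800) * 100
= 100 / 900 * 100
= 0.111111 * 100
= 11.11%

11.11%


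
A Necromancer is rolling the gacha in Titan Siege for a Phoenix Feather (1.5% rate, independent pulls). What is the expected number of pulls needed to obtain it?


Expected pulls for a geometric distribution = 1/p = 100 / rate%
= 100 / 1.5
= 66.67

66.67 pulls


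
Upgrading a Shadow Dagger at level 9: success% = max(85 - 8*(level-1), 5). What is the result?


raw_rate = 85 - 8 * (9 - 1)
= 85 - 8 * 8
= 85 - 64
= 21
Apply floor: max(21, 5) = 21%

21%


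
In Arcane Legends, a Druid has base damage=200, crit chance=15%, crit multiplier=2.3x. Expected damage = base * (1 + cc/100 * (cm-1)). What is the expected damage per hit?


E[dmg] = base * (1 + crit_chance * (crit_mult - 1))
cc as decimal = 15/100 = 0.15
cm - 1 = 2.3 - 1 = 1.3
Bonus factor = 0.15 * 1.3 = 0.195
Total multiplier = 1 + 0.195 = 1.195
Expected damage = 200 * 1.195 = 239.00

239.00 damage


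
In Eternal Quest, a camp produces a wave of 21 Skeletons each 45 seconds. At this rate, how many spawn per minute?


Spawns per minute = count * (60 / interval)
= 21 * (60 / 45)
= 21 * 1.3333
= 28.0

28.0 per minute


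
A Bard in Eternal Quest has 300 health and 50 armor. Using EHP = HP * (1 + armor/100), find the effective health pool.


EHP = 300 * (1 + 50/100)
= 300 * (1 + 0.5)
= 300 * 1.5
= 450.0

450.0 EHP


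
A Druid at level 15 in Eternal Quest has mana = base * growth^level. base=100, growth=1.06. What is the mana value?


value = base * growth^level
= 100 * 1.06^15
= 100 * 2.396558
= 239.66

239.66 mana


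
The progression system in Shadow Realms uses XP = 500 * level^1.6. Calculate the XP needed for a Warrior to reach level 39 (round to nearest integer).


XP = 500 * level^1.6
Substitute level = 39:
XP = 500 * 39^1.6
= 500 * 351.3204
= 175660

175660 XP


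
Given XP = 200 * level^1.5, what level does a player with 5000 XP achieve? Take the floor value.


XP = 200 * level^1.5, so level = (XP / 200)^(1/1.5)
= (5000 / 200)^(1/1.5)
= 25.0^0.6667
= 8.5499
Floor: level = 8

level 8


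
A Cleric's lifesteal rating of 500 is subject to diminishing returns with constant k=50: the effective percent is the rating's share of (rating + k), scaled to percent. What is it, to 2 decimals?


effective% = rating / (rating + k) * 100
= 500 / (500 + 50) * 100
= 500 / 550 * 100
= 0.909091 * 100
= 90.91%

90.91%


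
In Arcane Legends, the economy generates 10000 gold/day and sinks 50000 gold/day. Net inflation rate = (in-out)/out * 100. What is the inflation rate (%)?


Net gold = 10000 - 50000 = -40000
Inflation rate = net / sunk * 100 = -40000 / 50000 * 100
= -0.8 * 100
= -80.00%

-80.00%


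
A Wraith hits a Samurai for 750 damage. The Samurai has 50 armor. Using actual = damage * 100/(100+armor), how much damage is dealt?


actual = 750 * 100 / (100 + 50)
= 750 * 100 / 150
= 75000 / 150
= 500.00

500.00 damage


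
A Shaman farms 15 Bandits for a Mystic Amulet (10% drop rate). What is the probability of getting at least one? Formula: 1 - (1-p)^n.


P(at least one) = 1 - P(none) = 1 - (1-p)^n
p = 10/100 = 0.1
1 - p = 0.9
(1 - p)^15 = 0.9^15 = 0.205891
P(at least one) = 1 - 0.205891 = 0.7941

0.7941


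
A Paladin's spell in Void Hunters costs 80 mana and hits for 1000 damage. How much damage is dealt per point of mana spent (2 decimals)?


Efficiency = damage / mana
= 1000 / 80
= 12.50

12.50 dmg/mana


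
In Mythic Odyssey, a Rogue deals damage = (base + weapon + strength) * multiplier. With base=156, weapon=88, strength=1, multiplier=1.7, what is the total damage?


Sum base + weapon + str = 156 + 88 + 1 = 245
Multiply by 1.7:
245 * 1.7 = 416.5

416.5 damage


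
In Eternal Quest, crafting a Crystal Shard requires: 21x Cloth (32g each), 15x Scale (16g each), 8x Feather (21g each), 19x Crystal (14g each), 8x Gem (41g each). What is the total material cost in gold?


Cost breakdown:
  Cloth: 21 * 32 = 672
  Scale: 15 * 16 = 240
  Feather: 8 * 21 = 168
  Crystal: 19 * 14 = 266
  Gem: 8 * 41 = 328
Total = 672 + 240 + 168 + 266 + 328 = 1674

1674 gold


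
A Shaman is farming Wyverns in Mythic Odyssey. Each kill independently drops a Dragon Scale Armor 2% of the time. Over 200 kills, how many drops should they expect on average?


Expected drops = kills * (drop_rate / 100)
= 200 * (2 / 100)
= 200 * 0.02
= 4.0

4.0 drops


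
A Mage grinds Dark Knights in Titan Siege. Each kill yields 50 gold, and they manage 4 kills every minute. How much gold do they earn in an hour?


Gold per minute = 50 * 4 = 200
Gold per hour = 200 * 60 = 12000

12000 gold/hour


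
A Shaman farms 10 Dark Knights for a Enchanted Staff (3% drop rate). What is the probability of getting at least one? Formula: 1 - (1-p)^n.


P(at least one) = 1 - P(none) = 1 - (1-p)^n
p = 3/100 = 0.03
1 - p = 0.97
(1 - p)^10 = 0.97^10 = 0.737424
P(at least one) = 1 - 0.737424 = 0.2626

0.2626


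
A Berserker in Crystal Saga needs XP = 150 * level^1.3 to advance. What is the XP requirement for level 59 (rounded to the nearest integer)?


XP = 150 * level^1.3
Substitute level = 59:
XP = 150 * 59^1.3
= 150 * 200.4969
= 30075

30075 XP


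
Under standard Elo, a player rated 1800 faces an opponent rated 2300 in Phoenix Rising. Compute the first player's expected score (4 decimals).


Elo expected score: Ea = 1/(1 + 10^((Rb-Ra)/400))
Rb - Ra = 2300 - 1800 = 500
(Rb-Ra)/400 = 500/400 = 1.25
10^1.25 = 17.782794
Ea = 1/(1 + 17.782794) = 1/18.782794 = 0.0532

0.0532


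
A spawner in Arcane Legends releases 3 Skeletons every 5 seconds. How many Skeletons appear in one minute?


Spawns per minute = count * (60 / interval)
= 3 * (60 / 5)
= 3 * 12.0
= 36.0

36.0 per minute


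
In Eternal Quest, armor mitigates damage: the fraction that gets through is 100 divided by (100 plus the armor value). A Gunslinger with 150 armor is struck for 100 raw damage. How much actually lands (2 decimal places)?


actual = 100 * 100 / (100 + 150)
= 100 * 100 / 250
= 10000 / 250
= 40.00

40.00 damage


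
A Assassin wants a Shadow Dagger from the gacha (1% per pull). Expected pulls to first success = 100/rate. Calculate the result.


Expected pulls for a geometric distribution = 1/p = 100 / rate%
= 100 / 1
= 100.0

100.0 pulls


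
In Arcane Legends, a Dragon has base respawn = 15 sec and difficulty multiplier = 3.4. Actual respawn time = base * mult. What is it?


Respawn time = base * multiplier
= 15 * 3.4
= 51.0 seconds

51.0 seconds


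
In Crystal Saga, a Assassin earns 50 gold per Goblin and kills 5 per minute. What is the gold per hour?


Gold per minute = 50 * 5 = 250
Gold per hour = 250 * 60 = 15000

15000 gold/hour


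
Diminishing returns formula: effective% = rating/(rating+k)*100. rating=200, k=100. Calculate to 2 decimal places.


effective% = rating / (rating + k) * 100
= 200 / (200 + 100) * 100
= 200 / 300 * 100
= 0.666667 * 100
= 66.67%

66.67%


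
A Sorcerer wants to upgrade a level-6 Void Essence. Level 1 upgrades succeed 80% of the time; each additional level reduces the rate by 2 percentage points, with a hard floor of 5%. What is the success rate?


raw_rate = 80 - 2 * (6 - 1)
= 80 - 2 * 5
= 80 - 10
= 70
Apply floor: max(70, 5) = 70%

70%


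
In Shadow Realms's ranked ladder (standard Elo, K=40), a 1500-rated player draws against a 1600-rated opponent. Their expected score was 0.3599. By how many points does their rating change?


Elo update: delta = K * (S - Ea), where S = 0.5 (draws)
S - Ea = 0.5 - 0.3599 = 0.1401
Rating change = 40 * 0.1401
= 5.60

5.60 rating points


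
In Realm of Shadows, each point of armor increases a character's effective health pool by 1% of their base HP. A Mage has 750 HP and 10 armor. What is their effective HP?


EHP = 750 * (1 + 10/100)
= 750 * (1 + 0.1)
= 750 * 1.1
= 825.0

825.0 EHP


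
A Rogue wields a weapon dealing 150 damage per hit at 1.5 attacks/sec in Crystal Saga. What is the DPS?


DPS = damage * attack_speed
= 150 * 1.5
= 225.0

225.0 DPS


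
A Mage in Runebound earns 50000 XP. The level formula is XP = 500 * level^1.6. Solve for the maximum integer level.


XP = 500 * level^1.6, so level = (XP / 500)^(1/1.6)
= (50000 / 500)^(1/1.6)
= 100.0^0.625
= 17.7828
Floor: level = 17

level 17


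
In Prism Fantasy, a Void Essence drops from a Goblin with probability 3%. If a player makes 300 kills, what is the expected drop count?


Expected drops = kills * (drop_rate / 100)
= 300 * (3 / 100)
= 300 * 0.03
= 9.0

9.0 drops


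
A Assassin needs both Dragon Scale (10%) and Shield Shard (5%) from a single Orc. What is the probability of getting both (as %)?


For independent events, P(both) = P(A) * P(B)
= 10% * 5%
= 50 / 100 %
= 0.5%

0.5%


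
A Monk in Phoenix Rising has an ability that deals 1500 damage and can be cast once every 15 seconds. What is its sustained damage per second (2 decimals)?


DPS = damage / cooldown
= 1500 / 15
= 100.00

100.00 DPS


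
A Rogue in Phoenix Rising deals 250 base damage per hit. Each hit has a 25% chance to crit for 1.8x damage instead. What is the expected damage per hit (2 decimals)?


E[dmg] = base * (1 + crit_chance * (crit_mult - 1))
cc as decimal = 25/100 = 0.25
cm - 1 = 1.8 - 1 = 0.8
Bonus factor = 0.25 * 0.8 = 0.2
Total multiplier = 1 + 0.2 = 1.2
Expected damage = 250 * 1.2 = 300.00

300.00 damage


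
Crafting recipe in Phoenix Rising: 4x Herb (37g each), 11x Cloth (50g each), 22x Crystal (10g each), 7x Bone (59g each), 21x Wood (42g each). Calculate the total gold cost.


Cost breakdown:
  Herb: 4 * 37 = 148
  Cloth: 11 * 50 = 550
  Crystal: 22 * 10 = 220
  Bone: 7 * 59 = 413
  Wood: 21 * 42 = 882
Total = 148 + 550 + 220 + 413 + 882 = 2213

2213 gold


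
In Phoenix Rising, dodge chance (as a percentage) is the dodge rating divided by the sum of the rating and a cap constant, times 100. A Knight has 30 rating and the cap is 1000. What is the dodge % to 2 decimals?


dodge% = 30 / (30 + 1000) * 100
= 30 / 1030 * 100
= 0.029126 * 100
= 2.91%

2.91%


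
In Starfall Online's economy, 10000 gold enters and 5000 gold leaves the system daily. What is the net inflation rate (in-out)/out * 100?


Net gold = 10000 - 5000 = 5000
Inflation rate = net / sunk * 100 = 5000 / 5000 * 100
= 1.0 * 100
= 100.00%

100.00%


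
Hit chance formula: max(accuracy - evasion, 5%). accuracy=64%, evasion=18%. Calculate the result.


accuracy - evasion = 64 - 18 = 46
Apply floor: max(46, 5) = 46
Hit chance = 46%

46%


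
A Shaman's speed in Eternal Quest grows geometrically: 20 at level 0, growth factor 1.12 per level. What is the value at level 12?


value = base * growth^level
= 20 * 1.12^12
= 20 * 3.895976
= 77.92

77.92 speed


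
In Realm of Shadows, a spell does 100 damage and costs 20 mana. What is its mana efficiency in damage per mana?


Efficiency = damage / mana
= 100 / 20
= 5.00

5.00 dmg/mana


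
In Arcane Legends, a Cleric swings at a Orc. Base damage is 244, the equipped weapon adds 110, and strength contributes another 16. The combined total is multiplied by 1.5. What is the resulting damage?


Sum base + weapon + str = 244 + 110 + 16 = 370
Multiply by 1.5:
370 * 1.5 = 555.0

555.0 damage


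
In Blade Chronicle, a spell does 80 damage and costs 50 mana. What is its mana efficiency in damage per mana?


Efficiency = damage / mana
= 80 / 50
= 1.60

1.60 dmg/mana


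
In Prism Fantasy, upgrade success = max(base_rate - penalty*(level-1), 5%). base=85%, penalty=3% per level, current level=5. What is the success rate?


raw_rate = 85 - 3 * (5 - 1)
= 85 - 3 * 4
= 85 - 12
= 73
Apply floor: max(73, 5) = 73%

73%


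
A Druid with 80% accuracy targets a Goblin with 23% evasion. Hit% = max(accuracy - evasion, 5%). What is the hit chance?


accuracy - evasion = 80 - 23 = 57
Apply floor: max(57, 5) = 57
Hit chance = 57%

57%


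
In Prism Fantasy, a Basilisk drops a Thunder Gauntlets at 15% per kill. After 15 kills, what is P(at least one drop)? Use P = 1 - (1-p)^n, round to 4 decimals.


P(at least one) = 1 - P(none) = 1 - (1-p)^n
p = 15/100 = 0.15
1 - p = 0.85
(1 - p)^15 = 0.85^15 = 0.087354
P(at least one) = 1 - 0.087354 = 0.9126

0.9126


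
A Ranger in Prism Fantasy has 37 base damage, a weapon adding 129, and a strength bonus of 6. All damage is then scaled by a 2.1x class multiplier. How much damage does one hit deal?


Sum base + weapon + str = 37 + 129 + 6 = 172
Multiply by 2.1:
172 * 2.1 = 361.2

361.2 damage


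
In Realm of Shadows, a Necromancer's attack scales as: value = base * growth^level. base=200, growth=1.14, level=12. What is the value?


value = base * growth^level
= 200 * 1.14^12
= 200 * 4.817905
= 963.58

963.58 attack


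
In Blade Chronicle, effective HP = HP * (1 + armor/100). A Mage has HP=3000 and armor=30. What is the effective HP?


EHP = 3000 * (1 + 30/100)
= 3000 * (1 + 0.3)
= 3000 * 1.3
= 3900.0

3900.0 EHP


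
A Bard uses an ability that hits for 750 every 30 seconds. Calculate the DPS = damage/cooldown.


DPS = damage / cooldown
= 750 / 30
= 25.00

25.00 DPS


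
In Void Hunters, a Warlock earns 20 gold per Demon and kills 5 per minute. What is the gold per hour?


Gold per minute = 20 * 5 = 100
Gold per hour = 100 * 60 = 6000

6000 gold/hour


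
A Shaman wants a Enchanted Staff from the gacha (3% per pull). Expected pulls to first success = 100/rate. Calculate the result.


Expected pulls for a geometric distribution = 1/p = 100 / rate%
= 100 / 3
= 33.33

33.33 pulls


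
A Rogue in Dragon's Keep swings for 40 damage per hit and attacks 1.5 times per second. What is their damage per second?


DPS = damage * attack_speed
= 40 * 1.5
= 60.0

60.0 DPS


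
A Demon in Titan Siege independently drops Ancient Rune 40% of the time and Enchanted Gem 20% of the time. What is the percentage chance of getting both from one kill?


For independent events, P(both) = P(A) * P(B)
= 40% * 20%
= 800 / 100 %
= 8.0%

8.0%


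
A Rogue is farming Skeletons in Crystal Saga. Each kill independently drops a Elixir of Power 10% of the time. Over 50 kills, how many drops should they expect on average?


Expected drops = kills * (drop_rate / 100)
= 50 * (10 / 100)
= 50 * 0.1
= 5.0

5.0 drops


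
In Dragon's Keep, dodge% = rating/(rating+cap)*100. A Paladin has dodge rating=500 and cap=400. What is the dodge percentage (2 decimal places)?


dodge% = 500 / (500 + 400) * 100
= 500 / 900 * 100
= 0.555556 * 100
= 55.56%

55.56%


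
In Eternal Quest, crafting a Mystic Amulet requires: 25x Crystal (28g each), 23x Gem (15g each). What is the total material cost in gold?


Cost breakdown:
  Crystal: 25 * 28 = 700
  Gem: 23 * 15 = 345
Total = 700 + 345 = 1045

1045 gold


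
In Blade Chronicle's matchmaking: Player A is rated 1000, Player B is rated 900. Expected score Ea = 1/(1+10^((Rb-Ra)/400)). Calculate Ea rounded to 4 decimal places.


Elo expected score: Ea = 1/(1 + 10^((Rb-Ra)/400))
Rb - Ra = 900 - 1000 = -100
(Rb-Ra)/400 = -100/400 = -0.25
10^-0.25 = 0.562341
Ea = 1/(1 + 0.562341) = 1/1.562341 = 0.6401

0.6401


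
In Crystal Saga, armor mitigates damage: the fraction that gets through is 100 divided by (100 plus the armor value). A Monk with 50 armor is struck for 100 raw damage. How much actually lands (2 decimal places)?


actual = 100 * 100 / (100 + 50)
= 100 * 100 / 150
= 10000 / 150
= 66.67

66.67 damage


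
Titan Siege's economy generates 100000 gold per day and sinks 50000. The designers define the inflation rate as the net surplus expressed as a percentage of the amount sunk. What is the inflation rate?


Net gold = 100000 - 50000 = 50000
Inflation rate = net / sunk * 100 = 50000 / 50000 * 100
= 1.0 * 100
= 100.00%

100.00%


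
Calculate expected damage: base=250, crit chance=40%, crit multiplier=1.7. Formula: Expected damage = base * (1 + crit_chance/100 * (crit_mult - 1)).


E[dmg] = base * (1 + crit_chance * (crit_mult - 1))
cc as decimal = 40/100 = 0.4
cm - 1 = 1.7 - 1 = 0.7
Bonus factor = 0.4 * 0.7 = 0.28
Total multiplier = 1 + 0.28 = 1.28
Expected damage = 250 * 1.28 = 320.00

320.00 damage


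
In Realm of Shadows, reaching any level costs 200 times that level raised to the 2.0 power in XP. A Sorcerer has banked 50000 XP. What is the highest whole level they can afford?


XP = 200 * level^2.0, so level = (XP / 200)^(1/2.0)
= (50000 / 200)^(1/2.0)
= 250.0^0.5
= 15.8114
Floor: level = 15

level 15


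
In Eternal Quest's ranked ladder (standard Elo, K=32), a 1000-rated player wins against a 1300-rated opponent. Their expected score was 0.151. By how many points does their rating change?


Elo update: delta = K * (S - Ea), where S = 1 (wins)
S - Ea = 1 - 0.151 = 0.849
Rating change = 32 * 0.849
= 27.17

27.17 rating points


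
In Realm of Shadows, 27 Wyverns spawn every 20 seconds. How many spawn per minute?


Spawns per minute = count * (60 / interval)
= 27 * (60 / 20)
= 27 * 3.0
= 81.0

81.0 per minute


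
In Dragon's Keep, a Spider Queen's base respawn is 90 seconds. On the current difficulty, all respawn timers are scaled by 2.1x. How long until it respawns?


Respawn time = base * multiplier
= 90 * 2.1
= 189.0 seconds

189.0 seconds


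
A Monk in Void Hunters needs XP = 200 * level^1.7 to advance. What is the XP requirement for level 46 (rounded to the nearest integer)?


XP = 200 * level^1.7
Substitute level = 46:
XP = 200 * 46^1.7
= 200 * 670.9472
= 134189

134189 XP


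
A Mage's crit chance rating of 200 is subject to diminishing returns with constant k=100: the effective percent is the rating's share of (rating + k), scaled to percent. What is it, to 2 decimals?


effective% = rating / (rating + k) * 100
= 200 / (200 + 100) * 100
= 200 / 300 * 100
= 0.666667 * 100
= 66.67%

66.67%


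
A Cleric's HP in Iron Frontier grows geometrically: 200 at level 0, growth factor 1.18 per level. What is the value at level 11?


value = base * growth^level
= 200 * 1.18^11
= 200 * 6.175926
= 1235.19

1235.19 HP


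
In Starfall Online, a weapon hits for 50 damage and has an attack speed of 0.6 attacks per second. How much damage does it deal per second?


DPS = damage * attack_speed
= 50 * 0.6
= 30.0

30.0 DPS


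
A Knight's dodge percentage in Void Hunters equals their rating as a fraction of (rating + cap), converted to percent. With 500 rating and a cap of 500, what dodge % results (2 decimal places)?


dodge% = 500 / (500 + 500) * 100
= 500 / 1000 * 100
= 0.5 * 100
= 50.00%

50.00%


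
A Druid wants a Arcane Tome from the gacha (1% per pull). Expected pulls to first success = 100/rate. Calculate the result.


Expected pulls for a geometric distribution = 1/p = 100 / rate%
= 100 / 1
= 100.0

100.0 pulls


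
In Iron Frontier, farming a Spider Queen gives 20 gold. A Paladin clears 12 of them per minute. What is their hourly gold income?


Gold per minute = 20 * 12 = 240
Gold per hour = 240 * 60 = 14400

14400 gold/hour
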